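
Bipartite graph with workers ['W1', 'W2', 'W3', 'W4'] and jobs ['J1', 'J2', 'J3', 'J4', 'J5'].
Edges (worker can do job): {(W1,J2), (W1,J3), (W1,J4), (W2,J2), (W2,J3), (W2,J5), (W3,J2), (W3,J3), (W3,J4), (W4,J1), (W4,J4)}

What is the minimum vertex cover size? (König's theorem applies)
Minimum vertex cover size = 4

By König's theorem: in bipartite graphs,
min vertex cover = max matching = 4

Maximum matching has size 4, so minimum vertex cover also has size 4.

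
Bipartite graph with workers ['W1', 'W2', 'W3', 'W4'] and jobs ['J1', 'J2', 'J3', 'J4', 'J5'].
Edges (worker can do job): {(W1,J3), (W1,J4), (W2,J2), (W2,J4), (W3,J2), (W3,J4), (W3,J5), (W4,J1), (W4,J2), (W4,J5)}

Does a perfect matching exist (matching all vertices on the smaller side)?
Yes, perfect matching exists (size 4)

Perfect matching: {(W1,J3), (W2,J4), (W3,J2), (W4,J1)}
All 4 vertices on the smaller side are matched.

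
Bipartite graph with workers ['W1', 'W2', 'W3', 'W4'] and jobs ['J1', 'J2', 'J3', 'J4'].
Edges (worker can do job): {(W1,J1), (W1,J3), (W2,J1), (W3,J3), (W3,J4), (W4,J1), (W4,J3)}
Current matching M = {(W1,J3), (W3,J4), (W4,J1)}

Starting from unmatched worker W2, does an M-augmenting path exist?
No augmenting path from W2

Alternating search from W2 reaches jobs: {J1, J3}.
Every reachable job is already matched in M, and following those matched edges back to workers exposes no further unvisited jobs.
No M-augmenting path from W2 exists.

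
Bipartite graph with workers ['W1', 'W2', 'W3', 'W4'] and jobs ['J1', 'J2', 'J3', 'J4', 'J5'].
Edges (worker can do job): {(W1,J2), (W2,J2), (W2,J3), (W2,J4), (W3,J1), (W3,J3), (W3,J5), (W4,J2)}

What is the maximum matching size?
Maximum matching size = 3

Maximum matching: {(W2,J3), (W3,J5), (W4,J2)}
Size: 3

This assigns 3 workers to 3 distinct jobs.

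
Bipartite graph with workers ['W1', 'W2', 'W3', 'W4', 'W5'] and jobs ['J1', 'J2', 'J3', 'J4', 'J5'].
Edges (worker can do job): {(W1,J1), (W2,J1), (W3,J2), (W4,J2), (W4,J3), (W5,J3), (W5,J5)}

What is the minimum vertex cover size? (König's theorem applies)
Minimum vertex cover size = 4

By König's theorem: in bipartite graphs,
min vertex cover = max matching = 4

Maximum matching has size 4, so minimum vertex cover also has size 4.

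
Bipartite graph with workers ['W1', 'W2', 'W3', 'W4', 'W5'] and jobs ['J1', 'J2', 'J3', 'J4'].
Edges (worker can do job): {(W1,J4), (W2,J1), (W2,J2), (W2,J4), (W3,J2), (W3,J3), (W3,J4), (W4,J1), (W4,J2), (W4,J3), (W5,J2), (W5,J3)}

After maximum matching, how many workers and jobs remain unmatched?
Unmatched: 1 workers, 0 jobs

Maximum matching size: 4
Workers: 5 total, 4 matched, 1 unmatched
Jobs: 4 total, 4 matched, 0 unmatched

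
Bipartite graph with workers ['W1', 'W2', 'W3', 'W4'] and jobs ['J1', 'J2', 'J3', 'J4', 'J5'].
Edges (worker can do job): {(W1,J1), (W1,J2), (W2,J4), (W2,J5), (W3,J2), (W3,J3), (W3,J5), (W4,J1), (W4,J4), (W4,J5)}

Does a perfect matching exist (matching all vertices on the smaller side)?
Yes, perfect matching exists (size 4)

Perfect matching: {(W1,J2), (W2,J4), (W3,J3), (W4,J5)}
All 4 vertices on the smaller side are matched.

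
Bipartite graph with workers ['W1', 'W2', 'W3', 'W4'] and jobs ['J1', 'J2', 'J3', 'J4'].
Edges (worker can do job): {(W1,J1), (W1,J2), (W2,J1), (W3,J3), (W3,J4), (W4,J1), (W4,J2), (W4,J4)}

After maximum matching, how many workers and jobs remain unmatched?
Unmatched: 0 workers, 0 jobs

Maximum matching size: 4
Workers: 4 total, 4 matched, 0 unmatched
Jobs: 4 total, 4 matched, 0 unmatched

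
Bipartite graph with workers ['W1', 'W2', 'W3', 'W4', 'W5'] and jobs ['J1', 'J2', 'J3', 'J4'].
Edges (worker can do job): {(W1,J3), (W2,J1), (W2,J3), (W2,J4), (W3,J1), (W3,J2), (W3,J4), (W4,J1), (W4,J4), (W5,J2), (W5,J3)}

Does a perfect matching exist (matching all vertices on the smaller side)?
Yes, perfect matching exists (size 4)

Perfect matching: {(W1,J3), (W3,J1), (W4,J4), (W5,J2)}
All 4 vertices on the smaller side are matched.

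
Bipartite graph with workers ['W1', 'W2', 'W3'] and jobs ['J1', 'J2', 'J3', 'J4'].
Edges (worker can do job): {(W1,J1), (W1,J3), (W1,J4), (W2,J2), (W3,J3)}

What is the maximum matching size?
Maximum matching size = 3

Maximum matching: {(W1,J4), (W2,J2), (W3,J3)}
Size: 3

This assigns 3 workers to 3 distinct jobs.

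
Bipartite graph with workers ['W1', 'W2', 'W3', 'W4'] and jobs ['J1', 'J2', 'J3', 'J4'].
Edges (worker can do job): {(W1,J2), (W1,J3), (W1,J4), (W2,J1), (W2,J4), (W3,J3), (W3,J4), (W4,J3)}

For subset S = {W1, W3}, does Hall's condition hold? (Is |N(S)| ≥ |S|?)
Yes: |N(S)| = 3, |S| = 2

Subset S = {W1, W3}
Neighbors N(S) = {J2, J3, J4}

|N(S)| = 3, |S| = 2
Hall's condition: |N(S)| ≥ |S| is satisfied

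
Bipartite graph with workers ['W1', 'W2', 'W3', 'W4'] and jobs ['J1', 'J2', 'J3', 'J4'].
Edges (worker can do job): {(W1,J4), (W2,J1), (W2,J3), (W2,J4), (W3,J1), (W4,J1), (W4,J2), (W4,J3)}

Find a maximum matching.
Matching: {(W1,J4), (W2,J3), (W3,J1), (W4,J2)}

Maximum matching (size 4):
  W1 → J4
  W2 → J3
  W3 → J1
  W4 → J2

Each worker is assigned to at most one job, and each job to at most one worker.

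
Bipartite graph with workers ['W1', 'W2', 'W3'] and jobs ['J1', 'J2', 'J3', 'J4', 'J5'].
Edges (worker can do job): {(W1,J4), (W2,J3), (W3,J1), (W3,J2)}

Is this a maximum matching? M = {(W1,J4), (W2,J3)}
No, size 2 is not maximum

Proposed matching has size 2.
Maximum matching size for this graph: 3.

This is NOT maximum - can be improved to size 3.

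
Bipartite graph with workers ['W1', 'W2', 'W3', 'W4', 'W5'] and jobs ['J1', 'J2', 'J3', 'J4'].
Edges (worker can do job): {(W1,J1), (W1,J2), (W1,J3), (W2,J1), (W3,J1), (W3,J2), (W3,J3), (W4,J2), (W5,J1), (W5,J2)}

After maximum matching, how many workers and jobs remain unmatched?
Unmatched: 2 workers, 1 jobs

Maximum matching size: 3
Workers: 5 total, 3 matched, 2 unmatched
Jobs: 4 total, 3 matched, 1 unmatched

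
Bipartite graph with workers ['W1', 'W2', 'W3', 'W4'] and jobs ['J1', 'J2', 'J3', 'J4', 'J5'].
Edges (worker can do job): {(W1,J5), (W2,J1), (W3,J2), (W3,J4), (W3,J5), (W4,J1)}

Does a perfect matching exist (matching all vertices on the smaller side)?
No, maximum matching has size 3 < 4

Maximum matching has size 3, need 4 for perfect matching.
Unmatched workers: ['W2']
Unmatched jobs: ['J3', 'J2']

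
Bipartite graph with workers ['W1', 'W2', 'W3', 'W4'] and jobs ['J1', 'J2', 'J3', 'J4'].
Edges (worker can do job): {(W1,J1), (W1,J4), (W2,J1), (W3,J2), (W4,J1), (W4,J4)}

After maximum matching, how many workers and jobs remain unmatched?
Unmatched: 1 workers, 1 jobs

Maximum matching size: 3
Workers: 4 total, 3 matched, 1 unmatched
Jobs: 4 total, 3 matched, 1 unmatched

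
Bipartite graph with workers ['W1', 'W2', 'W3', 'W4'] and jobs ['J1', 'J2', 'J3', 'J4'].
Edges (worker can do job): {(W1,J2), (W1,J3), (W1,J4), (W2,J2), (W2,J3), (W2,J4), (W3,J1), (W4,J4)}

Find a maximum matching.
Matching: {(W1,J3), (W2,J2), (W3,J1), (W4,J4)}

Maximum matching (size 4):
  W1 → J3
  W2 → J2
  W3 → J1
  W4 → J4

Each worker is assigned to at most one job, and each job to at most one worker.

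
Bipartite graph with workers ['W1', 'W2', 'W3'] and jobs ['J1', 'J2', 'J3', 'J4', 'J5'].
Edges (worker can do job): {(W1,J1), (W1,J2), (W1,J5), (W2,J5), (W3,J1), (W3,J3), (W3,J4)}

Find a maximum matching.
Matching: {(W1,J2), (W2,J5), (W3,J4)}

Maximum matching (size 3):
  W1 → J2
  W2 → J5
  W3 → J4

Each worker is assigned to at most one job, and each job to at most one worker.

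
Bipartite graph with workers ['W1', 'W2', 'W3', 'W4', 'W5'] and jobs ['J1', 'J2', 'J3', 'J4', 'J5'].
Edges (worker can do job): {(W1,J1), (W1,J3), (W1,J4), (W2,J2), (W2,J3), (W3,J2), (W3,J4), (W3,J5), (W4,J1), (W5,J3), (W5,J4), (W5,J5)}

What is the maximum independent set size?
Maximum independent set = 5

By König's theorem:
- Min vertex cover = Max matching = 5
- Max independent set = Total vertices - Min vertex cover
- Max independent set = 10 - 5 = 5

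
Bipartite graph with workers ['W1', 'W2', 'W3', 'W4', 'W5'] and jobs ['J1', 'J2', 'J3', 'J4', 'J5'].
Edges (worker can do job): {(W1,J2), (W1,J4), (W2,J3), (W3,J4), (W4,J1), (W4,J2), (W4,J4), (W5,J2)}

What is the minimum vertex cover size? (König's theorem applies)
Minimum vertex cover size = 4

By König's theorem: in bipartite graphs,
min vertex cover = max matching = 4

Maximum matching has size 4, so minimum vertex cover also has size 4.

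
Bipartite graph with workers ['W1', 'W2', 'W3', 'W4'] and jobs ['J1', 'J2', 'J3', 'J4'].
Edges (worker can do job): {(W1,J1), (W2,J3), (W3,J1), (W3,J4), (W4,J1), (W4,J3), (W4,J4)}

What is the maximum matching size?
Maximum matching size = 3

Maximum matching: {(W1,J1), (W3,J4), (W4,J3)}
Size: 3

This assigns 3 workers to 3 distinct jobs.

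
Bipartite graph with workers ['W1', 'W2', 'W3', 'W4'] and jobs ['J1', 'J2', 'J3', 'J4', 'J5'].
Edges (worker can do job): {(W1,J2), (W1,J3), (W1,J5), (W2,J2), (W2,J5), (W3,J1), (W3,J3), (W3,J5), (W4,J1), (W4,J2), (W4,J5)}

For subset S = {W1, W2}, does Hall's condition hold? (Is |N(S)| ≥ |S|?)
Yes: |N(S)| = 3, |S| = 2

Subset S = {W1, W2}
Neighbors N(S) = {J2, J3, J5}

|N(S)| = 3, |S| = 2
Hall's condition: |N(S)| ≥ |S| is satisfied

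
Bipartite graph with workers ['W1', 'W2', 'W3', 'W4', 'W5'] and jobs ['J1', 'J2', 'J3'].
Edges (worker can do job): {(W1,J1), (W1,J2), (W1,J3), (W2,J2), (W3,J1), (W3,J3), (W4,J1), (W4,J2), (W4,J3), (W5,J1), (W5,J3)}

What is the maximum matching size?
Maximum matching size = 3

Maximum matching: {(W3,J3), (W4,J2), (W5,J1)}
Size: 3

This assigns 3 workers to 3 distinct jobs.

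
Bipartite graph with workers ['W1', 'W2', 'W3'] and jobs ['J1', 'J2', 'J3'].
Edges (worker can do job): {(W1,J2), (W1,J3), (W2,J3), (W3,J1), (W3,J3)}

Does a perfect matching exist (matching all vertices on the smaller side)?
Yes, perfect matching exists (size 3)

Perfect matching: {(W1,J2), (W2,J3), (W3,J1)}
All 3 vertices on the smaller side are matched.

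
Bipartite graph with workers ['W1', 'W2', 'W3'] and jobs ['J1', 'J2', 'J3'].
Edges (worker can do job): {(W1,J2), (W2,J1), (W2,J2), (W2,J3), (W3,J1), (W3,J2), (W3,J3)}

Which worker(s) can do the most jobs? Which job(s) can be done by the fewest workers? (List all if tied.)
Most versatile: W2, W3 (3 jobs); Least covered: J1, J3 (2 workers)

Worker degrees (jobs they can do): W1:1, W2:3, W3:3
Job degrees (workers who can do it): J1:2, J2:3, J3:2

Maximum worker degree is 3, achieved by: W2, W3
Minimum job degree is 2, achieved by: J1, J3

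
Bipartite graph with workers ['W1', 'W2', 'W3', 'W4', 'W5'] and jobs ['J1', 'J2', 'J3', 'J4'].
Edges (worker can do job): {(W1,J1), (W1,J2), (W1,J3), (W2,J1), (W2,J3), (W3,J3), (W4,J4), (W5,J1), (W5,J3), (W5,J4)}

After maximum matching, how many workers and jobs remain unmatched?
Unmatched: 1 workers, 0 jobs

Maximum matching size: 4
Workers: 5 total, 4 matched, 1 unmatched
Jobs: 4 total, 4 matched, 0 unmatched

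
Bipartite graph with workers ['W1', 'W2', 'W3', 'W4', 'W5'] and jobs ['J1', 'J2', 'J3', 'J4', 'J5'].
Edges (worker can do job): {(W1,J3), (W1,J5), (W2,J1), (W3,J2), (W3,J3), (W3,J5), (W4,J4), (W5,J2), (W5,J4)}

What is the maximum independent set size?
Maximum independent set = 5

By König's theorem:
- Min vertex cover = Max matching = 5
- Max independent set = Total vertices - Min vertex cover
- Max independent set = 10 - 5 = 5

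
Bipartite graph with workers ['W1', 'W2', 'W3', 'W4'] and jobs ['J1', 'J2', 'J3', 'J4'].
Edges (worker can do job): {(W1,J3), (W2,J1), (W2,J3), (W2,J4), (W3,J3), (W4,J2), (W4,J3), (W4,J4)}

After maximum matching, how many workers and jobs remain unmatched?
Unmatched: 1 workers, 1 jobs

Maximum matching size: 3
Workers: 4 total, 3 matched, 1 unmatched
Jobs: 4 total, 3 matched, 1 unmatched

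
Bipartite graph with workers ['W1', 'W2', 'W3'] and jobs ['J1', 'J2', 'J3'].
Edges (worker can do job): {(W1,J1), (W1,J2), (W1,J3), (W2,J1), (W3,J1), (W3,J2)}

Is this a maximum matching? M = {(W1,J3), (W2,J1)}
No, size 2 is not maximum

Proposed matching has size 2.
Maximum matching size for this graph: 3.

This is NOT maximum - can be improved to size 3.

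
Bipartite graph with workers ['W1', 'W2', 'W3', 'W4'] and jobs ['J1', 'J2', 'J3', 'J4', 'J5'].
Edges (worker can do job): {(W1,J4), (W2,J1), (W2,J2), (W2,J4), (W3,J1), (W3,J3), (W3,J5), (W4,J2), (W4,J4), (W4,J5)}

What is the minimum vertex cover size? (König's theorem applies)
Minimum vertex cover size = 4

By König's theorem: in bipartite graphs,
min vertex cover = max matching = 4

Maximum matching has size 4, so minimum vertex cover also has size 4.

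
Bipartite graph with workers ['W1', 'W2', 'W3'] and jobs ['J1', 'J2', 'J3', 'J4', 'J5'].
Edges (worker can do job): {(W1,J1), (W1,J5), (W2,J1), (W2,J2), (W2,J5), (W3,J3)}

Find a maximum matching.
Matching: {(W1,J5), (W2,J2), (W3,J3)}

Maximum matching (size 3):
  W1 → J5
  W2 → J2
  W3 → J3

Each worker is assigned to at most one job, and each job to at most one worker.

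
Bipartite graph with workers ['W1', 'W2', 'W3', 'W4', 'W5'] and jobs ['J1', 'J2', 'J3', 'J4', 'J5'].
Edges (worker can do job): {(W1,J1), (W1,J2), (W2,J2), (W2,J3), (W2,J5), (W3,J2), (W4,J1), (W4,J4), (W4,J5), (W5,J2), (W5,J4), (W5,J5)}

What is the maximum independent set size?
Maximum independent set = 5

By König's theorem:
- Min vertex cover = Max matching = 5
- Max independent set = Total vertices - Min vertex cover
- Max independent set = 10 - 5 = 5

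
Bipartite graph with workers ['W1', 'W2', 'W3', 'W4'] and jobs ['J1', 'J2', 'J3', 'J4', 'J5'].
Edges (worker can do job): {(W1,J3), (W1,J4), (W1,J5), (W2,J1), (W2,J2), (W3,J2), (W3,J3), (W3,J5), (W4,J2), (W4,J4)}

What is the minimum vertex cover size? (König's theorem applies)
Minimum vertex cover size = 4

By König's theorem: in bipartite graphs,
min vertex cover = max matching = 4

Maximum matching has size 4, so minimum vertex cover also has size 4.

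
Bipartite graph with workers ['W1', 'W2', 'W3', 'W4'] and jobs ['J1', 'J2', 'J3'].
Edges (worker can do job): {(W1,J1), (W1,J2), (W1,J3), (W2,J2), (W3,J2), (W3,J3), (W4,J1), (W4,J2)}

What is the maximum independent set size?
Maximum independent set = 4

By König's theorem:
- Min vertex cover = Max matching = 3
- Max independent set = Total vertices - Min vertex cover
- Max independent set = 7 - 3 = 4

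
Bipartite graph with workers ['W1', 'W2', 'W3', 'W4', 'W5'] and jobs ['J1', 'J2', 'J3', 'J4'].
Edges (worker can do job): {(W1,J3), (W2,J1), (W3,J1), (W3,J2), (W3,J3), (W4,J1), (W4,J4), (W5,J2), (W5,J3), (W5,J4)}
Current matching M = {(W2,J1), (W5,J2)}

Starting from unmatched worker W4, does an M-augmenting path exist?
Yes: W4 → J4

An M-augmenting path alternates non-matching / matching edges, starting and ending at unmatched vertices.
Path: W4 → J4
(J4 is unmatched in M, so the path is augmenting.)
Flipping edges along this path would increase |M| from 2 to 3.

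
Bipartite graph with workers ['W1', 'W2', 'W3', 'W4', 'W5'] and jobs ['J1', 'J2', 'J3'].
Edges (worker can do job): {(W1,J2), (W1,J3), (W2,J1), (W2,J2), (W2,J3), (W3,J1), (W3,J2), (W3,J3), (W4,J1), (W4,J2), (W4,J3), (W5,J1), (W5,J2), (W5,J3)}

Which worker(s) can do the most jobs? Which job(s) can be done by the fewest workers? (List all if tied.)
Most versatile: W2, W3, W4, W5 (3 jobs); Least covered: J1 (4 workers)

Worker degrees (jobs they can do): W1:2, W2:3, W3:3, W4:3, W5:3
Job degrees (workers who can do it): J1:4, J2:5, J3:5

Maximum worker degree is 3, achieved by: W2, W3, W4, W5
Minimum job degree is 4, achieved by: J1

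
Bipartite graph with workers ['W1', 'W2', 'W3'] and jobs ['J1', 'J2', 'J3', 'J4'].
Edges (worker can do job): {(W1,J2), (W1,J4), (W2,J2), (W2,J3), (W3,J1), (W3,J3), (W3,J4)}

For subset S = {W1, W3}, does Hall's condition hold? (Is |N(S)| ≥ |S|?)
Yes: |N(S)| = 4, |S| = 2

Subset S = {W1, W3}
Neighbors N(S) = {J1, J2, J3, J4}

|N(S)| = 4, |S| = 2
Hall's condition: |N(S)| ≥ |S| is satisfied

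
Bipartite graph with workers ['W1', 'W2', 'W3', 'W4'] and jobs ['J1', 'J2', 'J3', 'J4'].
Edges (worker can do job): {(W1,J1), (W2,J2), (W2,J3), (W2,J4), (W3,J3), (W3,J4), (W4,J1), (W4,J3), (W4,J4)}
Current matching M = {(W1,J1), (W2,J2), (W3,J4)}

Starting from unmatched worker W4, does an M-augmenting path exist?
Yes: W4 → J3

An M-augmenting path alternates non-matching / matching edges, starting and ending at unmatched vertices.
Path: W4 → J3
(J3 is unmatched in M, so the path is augmenting.)
Flipping edges along this path would increase |M| from 3 to 4.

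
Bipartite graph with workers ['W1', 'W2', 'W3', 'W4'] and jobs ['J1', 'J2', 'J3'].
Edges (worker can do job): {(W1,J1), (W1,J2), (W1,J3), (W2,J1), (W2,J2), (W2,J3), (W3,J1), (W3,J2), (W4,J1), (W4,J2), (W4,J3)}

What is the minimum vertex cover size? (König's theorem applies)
Minimum vertex cover size = 3

By König's theorem: in bipartite graphs,
min vertex cover = max matching = 3

Maximum matching has size 3, so minimum vertex cover also has size 3.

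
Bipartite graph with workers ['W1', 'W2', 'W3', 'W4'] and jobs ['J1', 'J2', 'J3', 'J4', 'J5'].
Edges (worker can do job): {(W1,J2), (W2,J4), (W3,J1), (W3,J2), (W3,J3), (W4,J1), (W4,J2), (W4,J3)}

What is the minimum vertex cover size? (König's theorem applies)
Minimum vertex cover size = 4

By König's theorem: in bipartite graphs,
min vertex cover = max matching = 4

Maximum matching has size 4, so minimum vertex cover also has size 4.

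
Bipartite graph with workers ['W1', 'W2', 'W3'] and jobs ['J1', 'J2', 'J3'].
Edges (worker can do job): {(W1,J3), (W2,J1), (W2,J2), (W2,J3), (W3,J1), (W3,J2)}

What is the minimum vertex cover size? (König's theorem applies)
Minimum vertex cover size = 3

By König's theorem: in bipartite graphs,
min vertex cover = max matching = 3

Maximum matching has size 3, so minimum vertex cover also has size 3.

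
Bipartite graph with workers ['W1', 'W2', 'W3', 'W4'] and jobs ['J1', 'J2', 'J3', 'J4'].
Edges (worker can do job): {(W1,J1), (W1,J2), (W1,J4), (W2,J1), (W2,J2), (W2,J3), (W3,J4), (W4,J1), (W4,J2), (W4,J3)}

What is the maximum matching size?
Maximum matching size = 4

Maximum matching: {(W1,J1), (W2,J3), (W3,J4), (W4,J2)}
Size: 4

This assigns 4 workers to 4 distinct jobs.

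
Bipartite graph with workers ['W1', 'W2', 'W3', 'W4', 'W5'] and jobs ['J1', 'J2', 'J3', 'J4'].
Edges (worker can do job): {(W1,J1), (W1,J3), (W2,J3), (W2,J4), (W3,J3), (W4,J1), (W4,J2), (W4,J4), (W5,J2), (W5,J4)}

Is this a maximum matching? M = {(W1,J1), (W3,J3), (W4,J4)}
No, size 3 is not maximum

Proposed matching has size 3.
Maximum matching size for this graph: 4.

This is NOT maximum - can be improved to size 4.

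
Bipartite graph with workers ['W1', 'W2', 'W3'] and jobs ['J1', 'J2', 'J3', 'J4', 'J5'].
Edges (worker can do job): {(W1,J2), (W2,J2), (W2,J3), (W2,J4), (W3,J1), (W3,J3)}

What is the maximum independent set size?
Maximum independent set = 5

By König's theorem:
- Min vertex cover = Max matching = 3
- Max independent set = Total vertices - Min vertex cover
- Max independent set = 8 - 3 = 5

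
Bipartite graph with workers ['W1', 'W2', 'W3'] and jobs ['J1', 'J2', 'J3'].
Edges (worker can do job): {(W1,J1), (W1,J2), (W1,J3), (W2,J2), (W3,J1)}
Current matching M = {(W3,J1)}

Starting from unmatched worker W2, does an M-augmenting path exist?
Yes: W2 → J2

An M-augmenting path alternates non-matching / matching edges, starting and ending at unmatched vertices.
Path: W2 → J2
(J2 is unmatched in M, so the path is augmenting.)
Flipping edges along this path would increase |M| from 1 to 2.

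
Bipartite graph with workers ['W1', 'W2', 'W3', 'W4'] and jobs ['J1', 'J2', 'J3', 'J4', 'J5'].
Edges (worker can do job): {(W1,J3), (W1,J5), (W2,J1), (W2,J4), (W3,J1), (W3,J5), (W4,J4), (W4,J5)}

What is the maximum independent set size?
Maximum independent set = 5

By König's theorem:
- Min vertex cover = Max matching = 4
- Max independent set = Total vertices - Min vertex cover
- Max independent set = 9 - 4 = 5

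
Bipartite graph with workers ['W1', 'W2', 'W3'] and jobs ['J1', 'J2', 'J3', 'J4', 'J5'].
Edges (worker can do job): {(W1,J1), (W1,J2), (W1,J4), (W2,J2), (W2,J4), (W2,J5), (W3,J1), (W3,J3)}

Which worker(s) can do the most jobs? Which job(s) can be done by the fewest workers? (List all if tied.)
Most versatile: W1, W2 (3 jobs); Least covered: J3, J5 (1 workers)

Worker degrees (jobs they can do): W1:3, W2:3, W3:2
Job degrees (workers who can do it): J1:2, J2:2, J3:1, J4:2, J5:1

Maximum worker degree is 3, achieved by: W1, W2
Minimum job degree is 1, achieved by: J3, J5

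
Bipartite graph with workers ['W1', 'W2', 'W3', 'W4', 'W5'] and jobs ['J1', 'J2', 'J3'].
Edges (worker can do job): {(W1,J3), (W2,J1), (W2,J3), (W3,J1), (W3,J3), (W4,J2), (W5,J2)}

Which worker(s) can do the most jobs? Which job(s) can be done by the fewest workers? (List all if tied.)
Most versatile: W2, W3 (2 jobs); Least covered: J1, J2 (2 workers)

Worker degrees (jobs they can do): W1:1, W2:2, W3:2, W4:1, W5:1
Job degrees (workers who can do it): J1:2, J2:2, J3:3

Maximum worker degree is 2, achieved by: W2, W3
Minimum job degree is 2, achieved by: J1, J2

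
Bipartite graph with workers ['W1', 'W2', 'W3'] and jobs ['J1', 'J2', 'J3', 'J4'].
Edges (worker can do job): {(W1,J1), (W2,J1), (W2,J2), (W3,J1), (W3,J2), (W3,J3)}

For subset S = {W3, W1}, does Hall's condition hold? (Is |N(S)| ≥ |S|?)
Yes: |N(S)| = 3, |S| = 2

Subset S = {W3, W1}
Neighbors N(S) = {J1, J2, J3}

|N(S)| = 3, |S| = 2
Hall's condition: |N(S)| ≥ |S| is satisfied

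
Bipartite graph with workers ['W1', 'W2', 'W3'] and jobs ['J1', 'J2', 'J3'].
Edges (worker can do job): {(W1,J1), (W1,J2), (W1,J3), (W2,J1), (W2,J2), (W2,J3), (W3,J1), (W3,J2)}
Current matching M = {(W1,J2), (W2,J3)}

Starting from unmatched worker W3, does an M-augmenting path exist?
Yes: W3 → J1

An M-augmenting path alternates non-matching / matching edges, starting and ending at unmatched vertices.
Path: W3 → J1
(J1 is unmatched in M, so the path is augmenting.)
Flipping edges along this path would increase |M| from 2 to 3.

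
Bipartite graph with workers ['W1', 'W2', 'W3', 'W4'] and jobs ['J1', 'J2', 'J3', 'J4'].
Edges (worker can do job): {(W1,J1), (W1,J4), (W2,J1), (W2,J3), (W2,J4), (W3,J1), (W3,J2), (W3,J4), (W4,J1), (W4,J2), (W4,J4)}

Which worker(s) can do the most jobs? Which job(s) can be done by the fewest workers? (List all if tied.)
Most versatile: W2, W3, W4 (3 jobs); Least covered: J3 (1 workers)

Worker degrees (jobs they can do): W1:2, W2:3, W3:3, W4:3
Job degrees (workers who can do it): J1:4, J2:2, J3:1, J4:4

Maximum worker degree is 3, achieved by: W2, W3, W4
Minimum job degree is 1, achieved by: J3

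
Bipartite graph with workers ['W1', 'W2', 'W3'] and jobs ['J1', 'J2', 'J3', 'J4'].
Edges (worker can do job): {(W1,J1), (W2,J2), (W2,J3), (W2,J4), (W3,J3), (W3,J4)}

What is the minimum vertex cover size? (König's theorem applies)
Minimum vertex cover size = 3

By König's theorem: in bipartite graphs,
min vertex cover = max matching = 3

Maximum matching has size 3, so minimum vertex cover also has size 3.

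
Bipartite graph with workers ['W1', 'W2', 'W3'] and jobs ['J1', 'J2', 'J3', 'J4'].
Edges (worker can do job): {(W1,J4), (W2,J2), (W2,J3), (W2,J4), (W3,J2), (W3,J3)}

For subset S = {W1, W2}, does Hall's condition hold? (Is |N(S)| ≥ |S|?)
Yes: |N(S)| = 3, |S| = 2

Subset S = {W1, W2}
Neighbors N(S) = {J2, J3, J4}

|N(S)| = 3, |S| = 2
Hall's condition: |N(S)| ≥ |S| is satisfied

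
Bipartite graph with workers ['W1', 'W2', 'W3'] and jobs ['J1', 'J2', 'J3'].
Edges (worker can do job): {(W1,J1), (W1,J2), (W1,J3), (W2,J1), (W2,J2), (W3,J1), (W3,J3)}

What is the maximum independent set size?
Maximum independent set = 3

By König's theorem:
- Min vertex cover = Max matching = 3
- Max independent set = Total vertices - Min vertex cover
- Max independent set = 6 - 3 = 3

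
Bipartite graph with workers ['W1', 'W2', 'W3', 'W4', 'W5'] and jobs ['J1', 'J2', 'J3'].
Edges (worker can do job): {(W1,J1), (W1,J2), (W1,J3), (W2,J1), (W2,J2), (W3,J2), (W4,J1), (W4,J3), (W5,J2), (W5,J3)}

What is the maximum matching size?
Maximum matching size = 3

Maximum matching: {(W3,J2), (W4,J1), (W5,J3)}
Size: 3

This assigns 3 workers to 3 distinct jobs.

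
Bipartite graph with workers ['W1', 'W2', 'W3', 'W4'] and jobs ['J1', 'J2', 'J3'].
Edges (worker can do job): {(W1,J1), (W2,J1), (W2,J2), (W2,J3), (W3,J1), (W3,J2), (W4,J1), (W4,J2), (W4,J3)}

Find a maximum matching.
Matching: {(W2,J3), (W3,J1), (W4,J2)}

Maximum matching (size 3):
  W2 → J3
  W3 → J1
  W4 → J2

Each worker is assigned to at most one job, and each job to at most one worker.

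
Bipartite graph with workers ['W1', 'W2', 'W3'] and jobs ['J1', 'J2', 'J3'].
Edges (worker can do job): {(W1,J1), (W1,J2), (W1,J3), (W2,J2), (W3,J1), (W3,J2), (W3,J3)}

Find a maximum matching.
Matching: {(W1,J3), (W2,J2), (W3,J1)}

Maximum matching (size 3):
  W1 → J3
  W2 → J2
  W3 → J1

Each worker is assigned to at most one job, and each job to at most one worker.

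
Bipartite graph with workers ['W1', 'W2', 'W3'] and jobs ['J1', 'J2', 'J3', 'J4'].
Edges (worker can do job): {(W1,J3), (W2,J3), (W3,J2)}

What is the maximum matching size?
Maximum matching size = 2

Maximum matching: {(W1,J3), (W3,J2)}
Size: 2

This assigns 2 workers to 2 distinct jobs.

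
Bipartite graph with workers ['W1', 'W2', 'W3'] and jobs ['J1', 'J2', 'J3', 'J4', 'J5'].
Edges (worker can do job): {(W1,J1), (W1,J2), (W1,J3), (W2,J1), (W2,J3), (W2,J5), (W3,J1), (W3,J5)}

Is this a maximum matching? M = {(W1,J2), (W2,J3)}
No, size 2 is not maximum

Proposed matching has size 2.
Maximum matching size for this graph: 3.

This is NOT maximum - can be improved to size 3.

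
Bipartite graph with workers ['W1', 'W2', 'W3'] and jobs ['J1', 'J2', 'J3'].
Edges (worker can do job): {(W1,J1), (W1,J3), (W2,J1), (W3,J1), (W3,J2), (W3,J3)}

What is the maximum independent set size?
Maximum independent set = 3

By König's theorem:
- Min vertex cover = Max matching = 3
- Max independent set = Total vertices - Min vertex cover
- Max independent set = 6 - 3 = 3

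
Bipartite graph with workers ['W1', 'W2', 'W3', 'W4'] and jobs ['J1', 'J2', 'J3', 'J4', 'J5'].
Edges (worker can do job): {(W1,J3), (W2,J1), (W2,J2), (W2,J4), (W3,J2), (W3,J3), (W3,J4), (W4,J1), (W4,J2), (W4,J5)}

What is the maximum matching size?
Maximum matching size = 4

Maximum matching: {(W1,J3), (W2,J4), (W3,J2), (W4,J5)}
Size: 4

This assigns 4 workers to 4 distinct jobs.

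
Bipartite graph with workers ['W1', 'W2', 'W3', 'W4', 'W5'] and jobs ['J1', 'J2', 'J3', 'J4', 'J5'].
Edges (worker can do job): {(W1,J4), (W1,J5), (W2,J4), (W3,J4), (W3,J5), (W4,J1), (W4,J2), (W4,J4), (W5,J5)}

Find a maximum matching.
Matching: {(W3,J4), (W4,J2), (W5,J5)}

Maximum matching (size 3):
  W3 → J4
  W4 → J2
  W5 → J5

Each worker is assigned to at most one job, and each job to at most one worker.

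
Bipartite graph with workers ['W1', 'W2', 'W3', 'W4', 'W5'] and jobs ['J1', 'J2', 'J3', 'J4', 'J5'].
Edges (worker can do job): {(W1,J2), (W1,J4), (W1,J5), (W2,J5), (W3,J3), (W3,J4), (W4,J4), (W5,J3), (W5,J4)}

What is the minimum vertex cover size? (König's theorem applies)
Minimum vertex cover size = 4

By König's theorem: in bipartite graphs,
min vertex cover = max matching = 4

Maximum matching has size 4, so minimum vertex cover also has size 4.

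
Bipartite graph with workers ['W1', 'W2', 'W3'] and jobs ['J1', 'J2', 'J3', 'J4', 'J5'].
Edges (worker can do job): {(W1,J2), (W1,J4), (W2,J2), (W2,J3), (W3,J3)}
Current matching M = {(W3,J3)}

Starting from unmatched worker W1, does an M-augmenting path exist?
Yes: W1 → J2

An M-augmenting path alternates non-matching / matching edges, starting and ending at unmatched vertices.
Path: W1 → J2
(J2 is unmatched in M, so the path is augmenting.)
Flipping edges along this path would increase |M| from 1 to 2.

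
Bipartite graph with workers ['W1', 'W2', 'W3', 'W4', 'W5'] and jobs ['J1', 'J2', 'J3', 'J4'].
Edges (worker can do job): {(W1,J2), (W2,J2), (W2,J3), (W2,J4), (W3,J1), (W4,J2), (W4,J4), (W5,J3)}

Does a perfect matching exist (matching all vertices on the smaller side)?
Yes, perfect matching exists (size 4)

Perfect matching: {(W1,J2), (W3,J1), (W4,J4), (W5,J3)}
All 4 vertices on the smaller side are matched.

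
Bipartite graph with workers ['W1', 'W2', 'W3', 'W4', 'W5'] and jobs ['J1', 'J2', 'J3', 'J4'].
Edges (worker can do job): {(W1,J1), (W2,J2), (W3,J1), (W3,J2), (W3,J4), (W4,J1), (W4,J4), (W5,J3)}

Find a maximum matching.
Matching: {(W2,J2), (W3,J1), (W4,J4), (W5,J3)}

Maximum matching (size 4):
  W2 → J2
  W3 → J1
  W4 → J4
  W5 → J3

Each worker is assigned to at most one job, and each job to at most one worker.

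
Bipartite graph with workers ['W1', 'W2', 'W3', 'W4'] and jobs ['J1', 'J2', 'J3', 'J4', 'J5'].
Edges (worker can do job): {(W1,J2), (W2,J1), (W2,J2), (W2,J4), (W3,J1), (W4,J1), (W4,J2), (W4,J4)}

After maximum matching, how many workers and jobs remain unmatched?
Unmatched: 1 workers, 2 jobs

Maximum matching size: 3
Workers: 4 total, 3 matched, 1 unmatched
Jobs: 5 total, 3 matched, 2 unmatched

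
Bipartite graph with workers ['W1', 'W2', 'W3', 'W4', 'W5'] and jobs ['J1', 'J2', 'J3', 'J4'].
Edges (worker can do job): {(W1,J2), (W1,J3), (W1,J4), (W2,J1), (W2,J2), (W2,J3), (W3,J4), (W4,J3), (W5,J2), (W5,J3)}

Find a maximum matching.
Matching: {(W1,J2), (W2,J1), (W3,J4), (W5,J3)}

Maximum matching (size 4):
  W1 → J2
  W2 → J1
  W3 → J4
  W5 → J3

Each worker is assigned to at most one job, and each job to at most one worker.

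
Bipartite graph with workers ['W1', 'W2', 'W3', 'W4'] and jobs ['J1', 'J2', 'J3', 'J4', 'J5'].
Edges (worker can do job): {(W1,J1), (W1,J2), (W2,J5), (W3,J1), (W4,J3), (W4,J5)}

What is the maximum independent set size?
Maximum independent set = 5

By König's theorem:
- Min vertex cover = Max matching = 4
- Max independent set = Total vertices - Min vertex cover
- Max independent set = 9 - 4 = 5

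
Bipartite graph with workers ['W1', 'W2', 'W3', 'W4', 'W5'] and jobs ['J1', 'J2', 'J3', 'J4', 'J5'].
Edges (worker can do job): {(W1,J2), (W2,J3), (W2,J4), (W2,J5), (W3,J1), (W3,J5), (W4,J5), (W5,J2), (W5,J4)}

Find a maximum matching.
Matching: {(W1,J2), (W2,J3), (W3,J1), (W4,J5), (W5,J4)}

Maximum matching (size 5):
  W1 → J2
  W2 → J3
  W3 → J1
  W4 → J5
  W5 → J4

Each worker is assigned to at most one job, and each job to at most one worker.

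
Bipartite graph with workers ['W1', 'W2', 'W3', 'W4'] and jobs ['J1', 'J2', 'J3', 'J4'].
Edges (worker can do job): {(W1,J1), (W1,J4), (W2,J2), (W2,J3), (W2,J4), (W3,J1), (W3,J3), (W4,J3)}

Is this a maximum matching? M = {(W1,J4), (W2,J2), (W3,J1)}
No, size 3 is not maximum

Proposed matching has size 3.
Maximum matching size for this graph: 4.

This is NOT maximum - can be improved to size 4.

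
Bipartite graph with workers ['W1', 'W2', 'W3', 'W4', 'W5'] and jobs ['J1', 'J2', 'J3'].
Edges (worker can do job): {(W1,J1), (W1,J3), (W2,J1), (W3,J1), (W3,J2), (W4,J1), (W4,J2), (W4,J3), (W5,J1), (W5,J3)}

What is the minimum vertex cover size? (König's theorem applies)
Minimum vertex cover size = 3

By König's theorem: in bipartite graphs,
min vertex cover = max matching = 3

Maximum matching has size 3, so minimum vertex cover also has size 3.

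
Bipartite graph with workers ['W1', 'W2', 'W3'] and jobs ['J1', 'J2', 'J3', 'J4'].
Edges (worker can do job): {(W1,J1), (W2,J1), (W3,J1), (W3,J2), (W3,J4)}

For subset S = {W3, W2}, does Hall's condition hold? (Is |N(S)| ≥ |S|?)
Yes: |N(S)| = 3, |S| = 2

Subset S = {W3, W2}
Neighbors N(S) = {J1, J2, J4}

|N(S)| = 3, |S| = 2
Hall's condition: |N(S)| ≥ |S| is satisfied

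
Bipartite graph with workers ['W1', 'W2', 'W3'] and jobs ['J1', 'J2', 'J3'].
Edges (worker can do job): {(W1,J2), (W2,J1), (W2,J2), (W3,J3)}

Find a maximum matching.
Matching: {(W1,J2), (W2,J1), (W3,J3)}

Maximum matching (size 3):
  W1 → J2
  W2 → J1
  W3 → J3

Each worker is assigned to at most one job, and each job to at most one worker.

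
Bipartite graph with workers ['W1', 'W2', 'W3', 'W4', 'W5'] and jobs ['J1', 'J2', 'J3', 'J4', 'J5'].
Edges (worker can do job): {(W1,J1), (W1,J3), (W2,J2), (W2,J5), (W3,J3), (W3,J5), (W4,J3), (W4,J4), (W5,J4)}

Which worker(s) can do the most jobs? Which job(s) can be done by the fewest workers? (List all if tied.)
Most versatile: W1, W2, W3, W4 (2 jobs); Least covered: J1, J2 (1 workers)

Worker degrees (jobs they can do): W1:2, W2:2, W3:2, W4:2, W5:1
Job degrees (workers who can do it): J1:1, J2:1, J3:3, J4:2, J5:2

Maximum worker degree is 2, achieved by: W1, W2, W3, W4
Minimum job degree is 1, achieved by: J1, J2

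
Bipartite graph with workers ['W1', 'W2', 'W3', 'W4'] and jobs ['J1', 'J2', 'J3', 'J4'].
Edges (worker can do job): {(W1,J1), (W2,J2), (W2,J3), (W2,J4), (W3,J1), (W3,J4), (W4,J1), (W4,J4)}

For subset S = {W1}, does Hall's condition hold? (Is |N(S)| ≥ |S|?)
Yes: |N(S)| = 1, |S| = 1

Subset S = {W1}
Neighbors N(S) = {J1}

|N(S)| = 1, |S| = 1
Hall's condition: |N(S)| ≥ |S| is satisfied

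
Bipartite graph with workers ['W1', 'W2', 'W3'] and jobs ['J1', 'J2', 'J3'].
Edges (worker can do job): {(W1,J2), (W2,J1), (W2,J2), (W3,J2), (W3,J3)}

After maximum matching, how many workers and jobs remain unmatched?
Unmatched: 0 workers, 0 jobs

Maximum matching size: 3
Workers: 3 total, 3 matched, 0 unmatched
Jobs: 3 total, 3 matched, 0 unmatched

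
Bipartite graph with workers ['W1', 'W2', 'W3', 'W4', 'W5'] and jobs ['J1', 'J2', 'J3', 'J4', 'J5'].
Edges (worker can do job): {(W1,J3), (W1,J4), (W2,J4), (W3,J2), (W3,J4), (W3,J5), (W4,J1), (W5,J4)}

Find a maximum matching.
Matching: {(W1,J3), (W3,J2), (W4,J1), (W5,J4)}

Maximum matching (size 4):
  W1 → J3
  W3 → J2
  W4 → J1
  W5 → J4

Each worker is assigned to at most one job, and each job to at most one worker.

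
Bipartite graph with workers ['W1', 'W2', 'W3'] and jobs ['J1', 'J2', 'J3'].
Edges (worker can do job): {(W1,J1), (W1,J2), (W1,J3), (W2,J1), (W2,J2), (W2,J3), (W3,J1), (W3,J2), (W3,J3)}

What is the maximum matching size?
Maximum matching size = 3

Maximum matching: {(W1,J3), (W2,J2), (W3,J1)}
Size: 3

This assigns 3 workers to 3 distinct jobs.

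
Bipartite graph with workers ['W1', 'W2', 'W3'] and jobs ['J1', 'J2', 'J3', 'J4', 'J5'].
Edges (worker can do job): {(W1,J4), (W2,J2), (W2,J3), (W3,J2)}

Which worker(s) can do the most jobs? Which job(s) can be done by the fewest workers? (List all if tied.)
Most versatile: W2 (2 jobs); Least covered: J1, J5 (0 workers)

Worker degrees (jobs they can do): W1:1, W2:2, W3:1
Job degrees (workers who can do it): J1:0, J2:2, J3:1, J4:1, J5:0

Maximum worker degree is 2, achieved by: W2
Minimum job degree is 0, achieved by: J1, J5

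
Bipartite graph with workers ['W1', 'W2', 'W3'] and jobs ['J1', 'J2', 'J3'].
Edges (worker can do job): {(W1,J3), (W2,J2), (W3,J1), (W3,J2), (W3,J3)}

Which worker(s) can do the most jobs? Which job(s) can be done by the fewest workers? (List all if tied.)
Most versatile: W3 (3 jobs); Least covered: J1 (1 workers)

Worker degrees (jobs they can do): W1:1, W2:1, W3:3
Job degrees (workers who can do it): J1:1, J2:2, J3:2

Maximum worker degree is 3, achieved by: W3
Minimum job degree is 1, achieved by: J1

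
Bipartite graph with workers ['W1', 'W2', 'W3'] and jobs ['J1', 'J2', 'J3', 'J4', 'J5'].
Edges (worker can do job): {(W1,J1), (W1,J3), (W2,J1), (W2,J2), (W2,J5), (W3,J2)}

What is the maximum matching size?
Maximum matching size = 3

Maximum matching: {(W1,J3), (W2,J1), (W3,J2)}
Size: 3

This assigns 3 workers to 3 distinct jobs.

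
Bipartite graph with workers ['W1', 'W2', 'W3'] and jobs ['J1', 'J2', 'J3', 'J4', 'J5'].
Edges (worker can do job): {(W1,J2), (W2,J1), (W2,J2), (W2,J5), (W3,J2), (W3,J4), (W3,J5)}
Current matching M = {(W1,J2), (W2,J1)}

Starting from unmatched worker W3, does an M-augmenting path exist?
Yes: W3 → J4

An M-augmenting path alternates non-matching / matching edges, starting and ending at unmatched vertices.
Path: W3 → J4
(J4 is unmatched in M, so the path is augmenting.)
Flipping edges along this path would increase |M| from 2 to 3.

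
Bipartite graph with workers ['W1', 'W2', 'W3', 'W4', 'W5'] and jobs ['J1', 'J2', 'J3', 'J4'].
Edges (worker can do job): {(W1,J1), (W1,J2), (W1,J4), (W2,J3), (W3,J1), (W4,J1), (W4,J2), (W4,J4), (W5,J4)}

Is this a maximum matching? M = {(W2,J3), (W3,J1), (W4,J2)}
No, size 3 is not maximum

Proposed matching has size 3.
Maximum matching size for this graph: 4.

This is NOT maximum - can be improved to size 4.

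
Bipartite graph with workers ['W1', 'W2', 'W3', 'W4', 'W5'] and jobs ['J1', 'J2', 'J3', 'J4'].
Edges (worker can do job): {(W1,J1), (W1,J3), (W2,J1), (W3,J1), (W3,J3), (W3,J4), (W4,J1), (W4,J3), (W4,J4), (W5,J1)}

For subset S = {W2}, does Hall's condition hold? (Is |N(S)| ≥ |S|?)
Yes: |N(S)| = 1, |S| = 1

Subset S = {W2}
Neighbors N(S) = {J1}

|N(S)| = 1, |S| = 1
Hall's condition: |N(S)| ≥ |S| is satisfied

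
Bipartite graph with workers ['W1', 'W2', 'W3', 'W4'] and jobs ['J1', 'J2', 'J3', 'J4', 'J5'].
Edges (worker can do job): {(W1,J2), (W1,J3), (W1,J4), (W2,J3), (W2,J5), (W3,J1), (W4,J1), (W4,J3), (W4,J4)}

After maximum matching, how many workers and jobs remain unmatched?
Unmatched: 0 workers, 1 jobs

Maximum matching size: 4
Workers: 4 total, 4 matched, 0 unmatched
Jobs: 5 total, 4 matched, 1 unmatched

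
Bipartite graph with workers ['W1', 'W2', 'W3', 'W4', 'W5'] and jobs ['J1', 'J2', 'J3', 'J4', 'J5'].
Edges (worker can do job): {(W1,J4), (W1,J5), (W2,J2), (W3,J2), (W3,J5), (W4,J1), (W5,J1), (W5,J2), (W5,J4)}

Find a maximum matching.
Matching: {(W1,J4), (W2,J2), (W3,J5), (W5,J1)}

Maximum matching (size 4):
  W1 → J4
  W2 → J2
  W3 → J5
  W5 → J1

Each worker is assigned to at most one job, and each job to at most one worker.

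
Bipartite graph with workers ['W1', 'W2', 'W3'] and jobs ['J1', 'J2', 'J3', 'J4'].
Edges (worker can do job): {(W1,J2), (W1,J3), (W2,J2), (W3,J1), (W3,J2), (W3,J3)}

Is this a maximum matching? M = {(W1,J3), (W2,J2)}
No, size 2 is not maximum

Proposed matching has size 2.
Maximum matching size for this graph: 3.

This is NOT maximum - can be improved to size 3.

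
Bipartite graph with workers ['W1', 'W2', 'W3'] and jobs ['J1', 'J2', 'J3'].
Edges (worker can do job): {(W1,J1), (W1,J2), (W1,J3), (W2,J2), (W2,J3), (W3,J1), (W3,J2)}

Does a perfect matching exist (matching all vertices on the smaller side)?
Yes, perfect matching exists (size 3)

Perfect matching: {(W1,J1), (W2,J3), (W3,J2)}
All 3 vertices on the smaller side are matched.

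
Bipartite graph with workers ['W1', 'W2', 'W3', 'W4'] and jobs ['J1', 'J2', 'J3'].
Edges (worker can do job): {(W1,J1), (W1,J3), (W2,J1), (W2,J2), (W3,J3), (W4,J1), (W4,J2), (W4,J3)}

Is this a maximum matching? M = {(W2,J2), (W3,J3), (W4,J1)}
Yes, size 3 is maximum

Proposed matching has size 3.
Maximum matching size for this graph: 3.

This is a maximum matching.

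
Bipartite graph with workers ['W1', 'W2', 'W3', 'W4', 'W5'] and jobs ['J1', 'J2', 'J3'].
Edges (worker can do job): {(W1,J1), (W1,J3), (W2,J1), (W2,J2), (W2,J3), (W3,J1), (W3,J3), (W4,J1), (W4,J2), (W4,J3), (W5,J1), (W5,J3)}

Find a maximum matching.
Matching: {(W3,J3), (W4,J2), (W5,J1)}

Maximum matching (size 3):
  W3 → J3
  W4 → J2
  W5 → J1

Each worker is assigned to at most one job, and each job to at most one worker.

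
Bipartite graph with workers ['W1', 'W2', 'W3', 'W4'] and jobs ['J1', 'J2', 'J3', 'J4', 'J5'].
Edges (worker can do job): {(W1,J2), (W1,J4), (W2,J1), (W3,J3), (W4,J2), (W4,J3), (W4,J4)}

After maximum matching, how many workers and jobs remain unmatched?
Unmatched: 0 workers, 1 jobs

Maximum matching size: 4
Workers: 4 total, 4 matched, 0 unmatched
Jobs: 5 total, 4 matched, 1 unmatched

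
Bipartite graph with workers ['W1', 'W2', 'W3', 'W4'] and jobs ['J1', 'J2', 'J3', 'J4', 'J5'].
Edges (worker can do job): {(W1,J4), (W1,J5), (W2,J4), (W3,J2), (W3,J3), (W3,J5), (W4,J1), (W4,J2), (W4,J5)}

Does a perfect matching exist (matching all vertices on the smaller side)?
Yes, perfect matching exists (size 4)

Perfect matching: {(W1,J5), (W2,J4), (W3,J3), (W4,J1)}
All 4 vertices on the smaller side are matched.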